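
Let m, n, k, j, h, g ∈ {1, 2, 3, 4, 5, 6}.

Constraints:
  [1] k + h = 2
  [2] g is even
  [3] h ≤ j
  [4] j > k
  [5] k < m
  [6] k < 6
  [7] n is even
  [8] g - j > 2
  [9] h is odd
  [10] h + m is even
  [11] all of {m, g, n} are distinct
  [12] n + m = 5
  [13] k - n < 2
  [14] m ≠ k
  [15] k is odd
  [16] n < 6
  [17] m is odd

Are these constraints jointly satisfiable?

The assignment m = 3, n = 2, k = 1, j = 2, h = 1, g = 6 works:
  constraint 1 holds since k + h = 2.
  constraint 8 holds since g - j = 4.
  constraint 12 holds since n + m = 5.
The rest check out directly.

Satisfiable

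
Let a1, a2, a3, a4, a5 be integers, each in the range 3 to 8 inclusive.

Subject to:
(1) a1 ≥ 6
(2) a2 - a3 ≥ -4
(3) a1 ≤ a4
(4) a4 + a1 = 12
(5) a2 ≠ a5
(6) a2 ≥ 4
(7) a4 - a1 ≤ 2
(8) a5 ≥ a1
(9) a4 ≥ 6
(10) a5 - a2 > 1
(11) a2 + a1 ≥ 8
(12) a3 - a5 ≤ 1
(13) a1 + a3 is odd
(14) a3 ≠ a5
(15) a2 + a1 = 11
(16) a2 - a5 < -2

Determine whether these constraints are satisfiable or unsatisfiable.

Satisfiable

One satisfying assignment is a1 = 6, a2 = 5, a3 = 7, a4 = 6, a5 = 8.
For the less obvious constraints — constraint 2: a2 - a3 = -2; constraint 4: a4 + a1 = 12 — and the others hold by inspection.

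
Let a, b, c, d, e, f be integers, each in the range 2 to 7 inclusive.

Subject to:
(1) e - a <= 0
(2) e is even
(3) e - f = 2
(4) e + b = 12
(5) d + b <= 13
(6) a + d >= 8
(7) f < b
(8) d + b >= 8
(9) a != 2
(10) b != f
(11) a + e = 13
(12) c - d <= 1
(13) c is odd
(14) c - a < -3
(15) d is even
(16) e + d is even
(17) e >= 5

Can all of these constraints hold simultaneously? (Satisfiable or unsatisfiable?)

Satisfiable

Setting (a, b, c, d, e, f) = (7, 6, 3, 4, 6, 4) satisfies everything: constraint 1: e - a = -1; constraint 3: e - f = 2; constraint 4: e + b = 12, and the others follow.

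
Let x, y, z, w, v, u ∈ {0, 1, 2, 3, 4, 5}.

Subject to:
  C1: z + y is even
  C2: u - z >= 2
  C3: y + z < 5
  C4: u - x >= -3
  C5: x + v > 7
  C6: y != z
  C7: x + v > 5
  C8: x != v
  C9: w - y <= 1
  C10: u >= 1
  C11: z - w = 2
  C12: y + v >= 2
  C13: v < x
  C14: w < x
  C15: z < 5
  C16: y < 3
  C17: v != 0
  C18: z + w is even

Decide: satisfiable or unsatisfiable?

Setting (x, y, z, w, v, u) = (5, 1, 3, 1, 3, 5) satisfies everything: constraint 2: u - z = 2; constraint 3: y + z = 4, and the others follow.

Satisfiable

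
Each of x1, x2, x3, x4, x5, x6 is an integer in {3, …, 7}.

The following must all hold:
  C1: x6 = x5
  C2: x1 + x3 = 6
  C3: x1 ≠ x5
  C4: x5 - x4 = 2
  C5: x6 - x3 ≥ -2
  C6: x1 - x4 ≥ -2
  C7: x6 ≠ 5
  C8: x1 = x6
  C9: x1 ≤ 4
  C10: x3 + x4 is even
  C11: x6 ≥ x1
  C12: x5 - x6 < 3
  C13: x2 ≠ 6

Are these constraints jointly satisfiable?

From constraints 1 and 8, x1 = x6 = x5, so x1 = x5. But constraint 3 says x1 ≠ x5. Contradiction.

Unsatisfiable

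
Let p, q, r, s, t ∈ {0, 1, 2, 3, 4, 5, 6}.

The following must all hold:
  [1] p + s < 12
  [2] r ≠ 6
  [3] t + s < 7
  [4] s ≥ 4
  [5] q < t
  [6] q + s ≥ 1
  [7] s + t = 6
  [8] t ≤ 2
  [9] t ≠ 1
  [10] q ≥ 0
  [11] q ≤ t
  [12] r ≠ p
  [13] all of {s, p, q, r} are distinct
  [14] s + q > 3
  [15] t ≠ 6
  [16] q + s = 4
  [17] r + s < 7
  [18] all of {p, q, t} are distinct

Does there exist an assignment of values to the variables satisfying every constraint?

Take p = 6, q = 0, r = 2, s = 4, t = 2. Then constraint 1: p + s = 10; constraint 3: t + s = 6, and every other listed constraint is also met.

Satisfiable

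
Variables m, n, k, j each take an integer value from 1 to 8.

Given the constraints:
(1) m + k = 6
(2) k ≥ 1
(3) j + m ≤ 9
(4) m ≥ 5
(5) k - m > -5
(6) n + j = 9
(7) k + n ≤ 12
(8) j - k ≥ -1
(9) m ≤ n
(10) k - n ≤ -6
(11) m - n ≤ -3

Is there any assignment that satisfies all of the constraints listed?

One satisfying assignment is m = 5, n = 8, k = 1, j = 1.
For the less obvious constraints — constraint 1: m + k = 6; constraint 3: j + m = 6 — and the others hold by inspection.

Satisfiable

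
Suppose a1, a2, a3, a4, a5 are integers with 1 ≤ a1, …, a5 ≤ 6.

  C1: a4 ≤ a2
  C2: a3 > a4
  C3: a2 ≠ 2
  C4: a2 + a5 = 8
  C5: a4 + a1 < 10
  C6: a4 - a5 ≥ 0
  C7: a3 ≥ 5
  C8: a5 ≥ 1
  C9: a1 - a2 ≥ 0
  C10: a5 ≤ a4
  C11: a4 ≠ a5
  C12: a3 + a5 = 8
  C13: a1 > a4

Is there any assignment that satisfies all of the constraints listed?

Take a1 = 6, a2 = 6, a3 = 6, a4 = 3, a5 = 2. Then constraint 4: a2 + a5 = 8; constraint 5: a4 + a1 = 9; constraint 6: a4 - a5 = 1, and every other listed constraint is also met.

Satisfiable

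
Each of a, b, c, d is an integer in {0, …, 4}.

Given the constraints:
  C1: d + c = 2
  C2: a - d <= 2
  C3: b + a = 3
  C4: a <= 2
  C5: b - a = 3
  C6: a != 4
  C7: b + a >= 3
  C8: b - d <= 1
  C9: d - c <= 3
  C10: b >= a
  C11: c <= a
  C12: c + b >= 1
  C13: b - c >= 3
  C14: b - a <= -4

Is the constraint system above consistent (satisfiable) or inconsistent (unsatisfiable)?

Unsatisfiable

Constraints 2, 9, 13, and 14 give b − c ≥ 3, c − d ≥ -3, d − a ≥ -2, a − b ≥ 4.
Adding all 4 inequalities: the left sides telescope to 0, and the right sides sum to 3 + (-3) + (-2) + 4 = 2. So 0 ≥ 2, which is false.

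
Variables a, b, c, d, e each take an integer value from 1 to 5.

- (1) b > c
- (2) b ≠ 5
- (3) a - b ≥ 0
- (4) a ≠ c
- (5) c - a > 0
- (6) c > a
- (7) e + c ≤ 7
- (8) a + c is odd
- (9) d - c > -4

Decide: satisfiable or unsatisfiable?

Constraints 1, 3, and 6 give b ≤ a, a < c, c < b. Chaining: b ≤ a < c < b, which forces b < b — impossible.

Unsatisfiable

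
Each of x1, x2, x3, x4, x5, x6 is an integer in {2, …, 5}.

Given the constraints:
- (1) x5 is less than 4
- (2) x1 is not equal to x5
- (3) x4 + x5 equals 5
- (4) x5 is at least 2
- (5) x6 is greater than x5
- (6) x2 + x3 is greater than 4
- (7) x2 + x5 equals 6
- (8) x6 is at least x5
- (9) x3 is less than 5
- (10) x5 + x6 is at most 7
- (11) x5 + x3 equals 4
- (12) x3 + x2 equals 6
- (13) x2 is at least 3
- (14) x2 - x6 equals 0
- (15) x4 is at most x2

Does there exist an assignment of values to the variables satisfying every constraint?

Try x1 = 5, x2 = 4, x3 = 2, x4 = 3, x5 = 2, x6 = 4.
Check constraint 3: x4 + x5 = 5; constraint 6: x2 + x3 = 6. The remaining constraints are straightforward to verify.

Satisfiable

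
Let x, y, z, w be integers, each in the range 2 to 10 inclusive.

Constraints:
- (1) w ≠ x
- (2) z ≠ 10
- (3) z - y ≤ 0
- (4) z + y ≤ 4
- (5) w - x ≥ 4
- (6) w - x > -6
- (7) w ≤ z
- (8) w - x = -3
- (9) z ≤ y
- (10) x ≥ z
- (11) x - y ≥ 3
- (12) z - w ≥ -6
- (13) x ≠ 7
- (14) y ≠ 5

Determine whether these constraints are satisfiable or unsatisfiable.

Constraints 3, 5, 11, and 12 give w − x ≥ 4, x − y ≥ 3, y − z ≥ 0, z − w ≥ -6.
Adding all 4 inequalities: the left sides telescope to 0, and the right sides sum to 4 + 3 + 0 + (-6) = 1. So 0 ≥ 1, which is false.

Unsatisfiable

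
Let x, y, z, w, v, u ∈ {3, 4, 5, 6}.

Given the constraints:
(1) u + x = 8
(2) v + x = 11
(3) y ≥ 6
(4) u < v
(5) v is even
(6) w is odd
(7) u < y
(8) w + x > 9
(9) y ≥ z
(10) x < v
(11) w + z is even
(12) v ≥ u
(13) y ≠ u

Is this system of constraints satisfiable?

Try x = 5, y = 6, z = 5, w = 5, v = 6, u = 3.
Check constraint 1: u + x = 8; constraint 2: v + x = 11. The remaining constraints are straightforward to verify.

Satisfiable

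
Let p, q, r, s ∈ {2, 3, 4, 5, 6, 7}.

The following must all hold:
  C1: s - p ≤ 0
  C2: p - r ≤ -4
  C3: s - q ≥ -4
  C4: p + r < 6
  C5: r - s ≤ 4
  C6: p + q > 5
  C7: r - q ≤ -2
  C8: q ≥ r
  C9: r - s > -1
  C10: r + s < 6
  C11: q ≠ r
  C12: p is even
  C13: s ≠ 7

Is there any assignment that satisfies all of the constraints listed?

Unsatisfiable

Constraints 1, 2, 3, and 7 give p − s ≥ 0, s − q ≥ -4, q − r ≥ 2, r − p ≥ 4.
Adding all 4 inequalities: the left sides telescope to 0, and the right sides sum to 0 + (-4) + 2 + 4 = 2. So 0 ≥ 2, which is false.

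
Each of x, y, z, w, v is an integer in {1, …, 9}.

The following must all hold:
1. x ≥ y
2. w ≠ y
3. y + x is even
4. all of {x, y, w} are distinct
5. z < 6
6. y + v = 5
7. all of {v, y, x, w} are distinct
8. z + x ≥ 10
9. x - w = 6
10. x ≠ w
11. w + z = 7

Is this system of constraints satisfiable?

Take x = 8, y = 4, z = 5, w = 2, v = 1. Then constraint 6: y + v = 5; constraint 8: z + x = 13, and every other listed constraint is also met.

Satisfiable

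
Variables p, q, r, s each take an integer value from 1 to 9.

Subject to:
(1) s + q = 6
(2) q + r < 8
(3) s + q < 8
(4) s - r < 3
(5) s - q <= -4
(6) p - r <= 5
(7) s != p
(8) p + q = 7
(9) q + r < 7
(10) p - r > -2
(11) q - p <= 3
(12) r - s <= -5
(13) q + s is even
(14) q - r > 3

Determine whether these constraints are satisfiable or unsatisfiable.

Constraints 5, 6, 11, and 12 give r − p ≥ -5, p − q ≥ -3, q − s ≥ 4, s − r ≥ 5.
Adding all 4 inequalities: the left sides telescope to 0, and the right sides sum to (-5) + (-3) + 4 + 5 = 1. So 0 ≥ 1, which is false.

Unsatisfiable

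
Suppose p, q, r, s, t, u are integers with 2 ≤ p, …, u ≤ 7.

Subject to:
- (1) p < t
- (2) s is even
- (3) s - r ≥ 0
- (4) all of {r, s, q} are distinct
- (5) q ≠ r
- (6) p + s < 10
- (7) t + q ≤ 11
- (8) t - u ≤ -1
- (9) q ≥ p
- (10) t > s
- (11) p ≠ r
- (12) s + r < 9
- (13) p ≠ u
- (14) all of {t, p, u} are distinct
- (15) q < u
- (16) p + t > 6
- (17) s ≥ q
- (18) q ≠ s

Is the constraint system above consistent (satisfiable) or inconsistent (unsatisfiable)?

One satisfying assignment is p = 3, q = 3, r = 2, s = 4, t = 5, u = 6.
For the less obvious constraints — constraint 3: s - r = 2; constraint 6: p + s = 7 — and the others hold by inspection.

Satisfiable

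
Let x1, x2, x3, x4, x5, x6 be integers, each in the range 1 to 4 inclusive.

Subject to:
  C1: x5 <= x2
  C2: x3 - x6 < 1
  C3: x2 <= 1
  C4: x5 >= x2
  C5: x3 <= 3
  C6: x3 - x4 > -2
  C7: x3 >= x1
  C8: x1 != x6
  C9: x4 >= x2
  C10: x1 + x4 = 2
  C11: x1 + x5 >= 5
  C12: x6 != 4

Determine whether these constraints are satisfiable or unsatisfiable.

Unsatisfiable

From constraints 5 and 7: x1 ≤ x3 ≤ 3. From constraints 1 and 3: x5 ≤ x2 ≤ 1. Hence x1 + x5 ≤ 4. But constraint 11 requires x1 + x5 ≥ 5, and 5 > 4. Contradiction.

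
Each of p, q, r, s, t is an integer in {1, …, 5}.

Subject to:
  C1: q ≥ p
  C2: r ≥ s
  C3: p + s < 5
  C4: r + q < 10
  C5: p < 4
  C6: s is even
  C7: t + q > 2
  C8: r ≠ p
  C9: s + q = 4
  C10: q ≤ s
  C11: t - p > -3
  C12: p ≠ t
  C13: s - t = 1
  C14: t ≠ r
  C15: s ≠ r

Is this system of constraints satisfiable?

Setting (p, q, r, s, t) = (2, 2, 5, 2, 1) satisfies everything: constraint 3: p + s = 4; constraint 4: r + q = 7; constraint 7: t + q = 3, and the others follow.

Satisfiable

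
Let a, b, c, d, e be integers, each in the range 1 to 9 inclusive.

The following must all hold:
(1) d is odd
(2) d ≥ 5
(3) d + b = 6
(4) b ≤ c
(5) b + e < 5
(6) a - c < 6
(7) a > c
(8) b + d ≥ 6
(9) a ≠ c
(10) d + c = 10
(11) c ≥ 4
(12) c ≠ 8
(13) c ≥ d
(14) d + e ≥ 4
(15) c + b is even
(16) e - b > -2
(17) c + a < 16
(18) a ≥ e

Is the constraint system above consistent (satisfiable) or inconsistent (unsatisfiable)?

Setting (a, b, c, d, e) = (8, 1, 5, 5, 1) satisfies everything: constraint 3: d + b = 6; constraint 5: b + e = 2, and the others follow.

Satisfiable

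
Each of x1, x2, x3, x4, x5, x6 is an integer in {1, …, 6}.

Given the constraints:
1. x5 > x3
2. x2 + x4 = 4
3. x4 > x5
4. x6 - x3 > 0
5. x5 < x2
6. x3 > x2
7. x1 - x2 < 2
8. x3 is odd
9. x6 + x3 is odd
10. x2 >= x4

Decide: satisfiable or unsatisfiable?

Constraints 1, 3, 6, and 10 give x5 < x4, x4 ≤ x2, x2 < x3, x3 < x5. Chaining: x5 < x4 ≤ x2 < x3 < x5, which forces x5 < x5 — impossible.

Unsatisfiable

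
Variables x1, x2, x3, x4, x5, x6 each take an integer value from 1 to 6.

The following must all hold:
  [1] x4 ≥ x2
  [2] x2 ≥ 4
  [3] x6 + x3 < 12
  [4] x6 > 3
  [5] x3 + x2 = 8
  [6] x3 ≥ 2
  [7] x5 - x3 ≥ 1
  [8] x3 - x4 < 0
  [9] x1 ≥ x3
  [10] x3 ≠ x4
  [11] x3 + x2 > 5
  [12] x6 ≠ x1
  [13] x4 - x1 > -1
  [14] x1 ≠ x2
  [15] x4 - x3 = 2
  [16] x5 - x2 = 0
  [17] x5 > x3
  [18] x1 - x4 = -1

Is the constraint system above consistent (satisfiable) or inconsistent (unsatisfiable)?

Satisfiable

Setting (x1, x2, x3, x4, x5, x6) = (4, 5, 3, 5, 5, 6) satisfies everything: constraint 3: x6 + x3 = 9; constraint 5: x3 + x2 = 8, and the others follow.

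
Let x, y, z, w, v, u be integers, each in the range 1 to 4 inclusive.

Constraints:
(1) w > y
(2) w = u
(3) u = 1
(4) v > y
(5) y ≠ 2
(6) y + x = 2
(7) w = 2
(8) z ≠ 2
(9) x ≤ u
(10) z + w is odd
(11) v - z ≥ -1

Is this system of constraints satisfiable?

Constraint 7 fixes w = 2 and constraint 3 fixes u = 1, but constraint 2 requires w = u. Since 2 ≠ 1, contradiction.

Unsatisfiable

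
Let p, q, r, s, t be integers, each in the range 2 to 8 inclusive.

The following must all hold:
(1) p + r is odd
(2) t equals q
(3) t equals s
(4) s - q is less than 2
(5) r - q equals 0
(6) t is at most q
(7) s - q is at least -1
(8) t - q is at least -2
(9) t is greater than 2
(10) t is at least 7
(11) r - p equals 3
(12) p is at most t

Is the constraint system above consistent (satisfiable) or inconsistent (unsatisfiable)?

Satisfiable

Try p = 4, q = 7, r = 7, s = 7, t = 7.
Check constraint 4: s - q = 0; constraint 5: r - q = 0. The remaining constraints are straightforward to verify.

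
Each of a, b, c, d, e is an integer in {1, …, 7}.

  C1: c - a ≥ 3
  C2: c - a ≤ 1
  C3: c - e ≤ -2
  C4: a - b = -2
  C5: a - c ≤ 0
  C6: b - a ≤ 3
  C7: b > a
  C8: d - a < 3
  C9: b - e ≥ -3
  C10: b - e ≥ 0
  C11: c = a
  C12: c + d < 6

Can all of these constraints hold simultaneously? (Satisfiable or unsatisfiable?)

Unsatisfiable

Constraints 1, 3, 6, and 10 give a − b ≥ -3, b − e ≥ 0, e − c ≥ 2, c − a ≥ 3.
Adding all 4 inequalities: the left sides telescope to 0, and the right sides sum to (-3) + 0 + 2 + 3 = 2. So 0 ≥ 2, which is false.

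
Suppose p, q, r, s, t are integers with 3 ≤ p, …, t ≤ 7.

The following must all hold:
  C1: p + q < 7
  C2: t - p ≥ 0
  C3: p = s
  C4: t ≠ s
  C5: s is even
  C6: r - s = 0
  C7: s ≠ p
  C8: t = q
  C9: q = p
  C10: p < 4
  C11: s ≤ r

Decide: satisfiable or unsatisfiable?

From constraints 3, 8, and 9, t = q = p = s, so t = s. But constraint 4 says t ≠ s. Contradiction.

Unsatisfiable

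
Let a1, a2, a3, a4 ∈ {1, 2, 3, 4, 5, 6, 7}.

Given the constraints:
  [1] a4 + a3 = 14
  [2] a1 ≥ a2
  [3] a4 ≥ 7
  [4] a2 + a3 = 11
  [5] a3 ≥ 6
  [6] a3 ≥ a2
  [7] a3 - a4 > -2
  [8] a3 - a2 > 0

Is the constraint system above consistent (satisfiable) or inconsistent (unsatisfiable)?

Setting (a1, a2, a3, a4) = (5, 4, 7, 7) satisfies everything: constraint 1: a4 + a3 = 14; constraint 4: a2 + a3 = 11; constraint 7: a3 - a4 = 0, and the others follow.

Satisfiable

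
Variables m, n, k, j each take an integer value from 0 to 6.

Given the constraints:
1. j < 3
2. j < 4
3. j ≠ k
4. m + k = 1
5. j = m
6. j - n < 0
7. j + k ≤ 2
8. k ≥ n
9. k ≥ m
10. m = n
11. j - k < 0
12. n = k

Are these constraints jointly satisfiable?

Unsatisfiable

From constraints 5, 10, and 12, j = m = n = k, so j = k. But constraint 3 says j ≠ k. Contradiction.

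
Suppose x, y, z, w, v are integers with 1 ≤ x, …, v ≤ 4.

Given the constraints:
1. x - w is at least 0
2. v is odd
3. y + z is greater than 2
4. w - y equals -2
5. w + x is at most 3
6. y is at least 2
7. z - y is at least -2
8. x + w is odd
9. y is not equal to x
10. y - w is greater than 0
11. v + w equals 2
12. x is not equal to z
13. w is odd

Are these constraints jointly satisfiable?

One satisfying assignment is x = 2, y = 3, z = 1, w = 1, v = 1.
For the less obvious constraints — constraint 1: x - w = 1; constraint 3: y + z = 4; constraint 4: w - y = -2 — and the others hold by inspection.

Satisfiable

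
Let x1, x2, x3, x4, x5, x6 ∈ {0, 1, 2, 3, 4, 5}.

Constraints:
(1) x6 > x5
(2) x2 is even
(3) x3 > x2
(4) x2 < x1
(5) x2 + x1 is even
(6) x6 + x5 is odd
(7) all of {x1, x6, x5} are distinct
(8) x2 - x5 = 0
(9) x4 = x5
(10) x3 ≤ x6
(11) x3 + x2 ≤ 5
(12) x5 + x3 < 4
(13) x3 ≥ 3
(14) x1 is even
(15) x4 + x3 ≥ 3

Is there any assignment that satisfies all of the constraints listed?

Try x1 = 4, x2 = 0, x3 = 3, x4 = 0, x5 = 0, x6 = 3.
Check constraint 8: x2 - x5 = 0; constraint 11: x3 + x2 = 3; constraint 12: x5 + x3 = 3. The remaining constraints are straightforward to verify.

Satisfiable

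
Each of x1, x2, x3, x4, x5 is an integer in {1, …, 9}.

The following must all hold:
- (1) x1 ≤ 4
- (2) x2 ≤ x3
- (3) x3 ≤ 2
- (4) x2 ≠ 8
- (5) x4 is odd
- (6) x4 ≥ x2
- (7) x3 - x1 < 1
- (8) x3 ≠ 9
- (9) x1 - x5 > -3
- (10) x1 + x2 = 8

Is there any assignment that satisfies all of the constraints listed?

From constraint 1: x1 ≤ 4. From constraints 2 and 3: x2 ≤ x3 ≤ 2. Hence x1 + x2 ≤ 6. But constraint 10 requires x1 + x2 = 8, and 8 > 6. Contradiction.

Unsatisfiable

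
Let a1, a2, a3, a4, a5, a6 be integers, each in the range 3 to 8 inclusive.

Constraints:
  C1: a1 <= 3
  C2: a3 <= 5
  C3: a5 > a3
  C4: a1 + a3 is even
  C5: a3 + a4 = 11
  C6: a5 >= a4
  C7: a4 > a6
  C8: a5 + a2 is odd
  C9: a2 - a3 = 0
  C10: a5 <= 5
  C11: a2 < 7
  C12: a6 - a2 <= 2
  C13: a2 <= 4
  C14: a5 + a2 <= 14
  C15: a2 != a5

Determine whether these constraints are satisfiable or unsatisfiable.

From constraint 2: a3 ≤ 5. From constraints 6 and 10: a4 ≤ a5 ≤ 5. Hence a3 + a4 ≤ 10. But constraint 5 requires a3 + a4 = 11, and 11 > 10. Contradiction.

Unsatisfiable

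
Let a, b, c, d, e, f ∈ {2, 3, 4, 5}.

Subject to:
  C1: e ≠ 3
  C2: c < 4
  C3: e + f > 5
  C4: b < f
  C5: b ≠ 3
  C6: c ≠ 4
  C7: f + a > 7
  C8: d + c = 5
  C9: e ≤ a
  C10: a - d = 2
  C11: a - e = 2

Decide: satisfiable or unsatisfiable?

One satisfying assignment is a = 4, b = 2, c = 3, d = 2, e = 2, f = 4.
For the less obvious constraints — constraint 3: e + f = 6; constraint 7: f + a = 8 — and the others hold by inspection.

Satisfiable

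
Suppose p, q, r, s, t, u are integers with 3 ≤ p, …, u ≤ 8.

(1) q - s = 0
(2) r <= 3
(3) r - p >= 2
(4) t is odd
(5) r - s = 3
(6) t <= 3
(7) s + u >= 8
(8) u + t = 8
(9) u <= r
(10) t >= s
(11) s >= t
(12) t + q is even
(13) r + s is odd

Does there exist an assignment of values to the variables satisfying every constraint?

From constraints 6 and 10: s ≤ t ≤ 3. From constraints 2 and 9: u ≤ r ≤ 3. Hence s + u ≤ 6. But constraint 7 requires s + u ≥ 8, and 8 > 6. Contradiction.

Unsatisfiable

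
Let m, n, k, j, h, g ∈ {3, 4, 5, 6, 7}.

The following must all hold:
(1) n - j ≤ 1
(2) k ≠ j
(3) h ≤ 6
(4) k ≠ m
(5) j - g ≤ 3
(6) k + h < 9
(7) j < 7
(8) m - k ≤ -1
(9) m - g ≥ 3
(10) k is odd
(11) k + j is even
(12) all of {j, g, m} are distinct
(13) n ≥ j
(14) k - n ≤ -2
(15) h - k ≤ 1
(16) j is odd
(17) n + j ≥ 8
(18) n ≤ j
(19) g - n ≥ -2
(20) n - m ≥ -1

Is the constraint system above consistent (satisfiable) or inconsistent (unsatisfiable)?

Unsatisfiable

Constraints 1, 5, 8, 9, and 14 give k − m ≥ 1, m − g ≥ 3, g − j ≥ -3, j − n ≥ -1, n − k ≥ 2.
Adding all 5 inequalities: the left sides telescope to 0, and the right sides sum to 1 + 3 + (-3) + (-1) + 2 = 2. So 0 ≥ 2, which is false.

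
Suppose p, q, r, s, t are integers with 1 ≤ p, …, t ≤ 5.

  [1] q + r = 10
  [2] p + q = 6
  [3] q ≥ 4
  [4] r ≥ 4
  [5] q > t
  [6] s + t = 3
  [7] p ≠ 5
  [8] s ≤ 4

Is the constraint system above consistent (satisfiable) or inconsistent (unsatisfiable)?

Setting (p, q, r, s, t) = (1, 5, 5, 2, 1) satisfies everything: constraint 1: q + r = 10; constraint 2: p + q = 6; constraint 6: s + t = 3, and the others follow.

Satisfiable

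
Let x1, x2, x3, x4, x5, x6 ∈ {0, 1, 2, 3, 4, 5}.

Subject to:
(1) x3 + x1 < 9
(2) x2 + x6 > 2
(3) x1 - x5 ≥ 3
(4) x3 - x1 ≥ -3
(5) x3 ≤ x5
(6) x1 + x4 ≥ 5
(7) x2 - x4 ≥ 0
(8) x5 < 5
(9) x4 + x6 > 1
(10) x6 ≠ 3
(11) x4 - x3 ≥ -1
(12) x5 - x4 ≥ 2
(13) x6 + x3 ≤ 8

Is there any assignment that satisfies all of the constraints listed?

Unsatisfiable

Constraints 3, 4, 11, and 12 give x4 − x3 ≥ -1, x3 − x1 ≥ -3, x1 − x5 ≥ 3, x5 − x4 ≥ 2.
Adding all 4 inequalities: the left sides telescope to 0, and the right sides sum to (-1) + (-3) + 3 + 2 = 1. So 0 ≥ 1, which is false.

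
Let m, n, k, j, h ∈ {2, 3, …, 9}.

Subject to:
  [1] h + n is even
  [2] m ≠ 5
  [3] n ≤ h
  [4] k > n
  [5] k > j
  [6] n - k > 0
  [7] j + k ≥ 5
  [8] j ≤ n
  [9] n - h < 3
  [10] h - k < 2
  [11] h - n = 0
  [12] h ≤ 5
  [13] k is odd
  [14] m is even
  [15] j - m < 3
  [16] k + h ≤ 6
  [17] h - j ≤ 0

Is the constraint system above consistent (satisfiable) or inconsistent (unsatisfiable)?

Unsatisfiable

Constraints 3, 5, 6, and 17 give n ≤ h, h ≤ j, j < k, k < n. Chaining: n ≤ h ≤ j < k < n, which forces n < n — impossible.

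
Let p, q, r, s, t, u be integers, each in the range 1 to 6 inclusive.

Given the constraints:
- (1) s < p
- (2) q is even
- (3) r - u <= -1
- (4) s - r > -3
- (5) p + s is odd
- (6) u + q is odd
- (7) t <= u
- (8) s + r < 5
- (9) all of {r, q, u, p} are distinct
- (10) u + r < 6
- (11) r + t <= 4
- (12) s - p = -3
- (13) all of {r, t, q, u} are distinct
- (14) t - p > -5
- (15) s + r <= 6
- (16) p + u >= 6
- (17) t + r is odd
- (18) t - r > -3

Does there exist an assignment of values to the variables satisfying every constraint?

Take p = 5, q = 6, r = 2, s = 2, t = 1, u = 3. Then constraint 3: r - u = -1; constraint 4: s - r = 0; constraint 8: s + r = 4, and every other listed constraint is also met.

Satisfiable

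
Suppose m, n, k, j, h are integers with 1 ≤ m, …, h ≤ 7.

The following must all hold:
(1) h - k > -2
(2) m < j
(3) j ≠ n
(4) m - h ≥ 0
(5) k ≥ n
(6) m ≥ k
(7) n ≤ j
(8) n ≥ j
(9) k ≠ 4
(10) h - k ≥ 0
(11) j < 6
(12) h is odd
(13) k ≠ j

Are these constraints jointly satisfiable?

Constraints 2, 4, 5, 8, and 10 give m < j, j ≤ n, n ≤ k, k ≤ h, h ≤ m. Chaining: m < j ≤ n ≤ k ≤ h ≤ m, which forces m < m — impossible.

Unsatisfiable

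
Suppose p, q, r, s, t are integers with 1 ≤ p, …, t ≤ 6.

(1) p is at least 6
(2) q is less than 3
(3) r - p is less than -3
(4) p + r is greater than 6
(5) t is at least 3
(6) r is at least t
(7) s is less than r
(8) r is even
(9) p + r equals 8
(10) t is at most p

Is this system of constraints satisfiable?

Unsatisfiable

From constraint 1: p ≥ 6. From constraints 5 and 6: r ≥ t ≥ 3. Hence p + r ≥ 9. But constraint 9 requires p + r = 8, and 8 < 9. Contradiction.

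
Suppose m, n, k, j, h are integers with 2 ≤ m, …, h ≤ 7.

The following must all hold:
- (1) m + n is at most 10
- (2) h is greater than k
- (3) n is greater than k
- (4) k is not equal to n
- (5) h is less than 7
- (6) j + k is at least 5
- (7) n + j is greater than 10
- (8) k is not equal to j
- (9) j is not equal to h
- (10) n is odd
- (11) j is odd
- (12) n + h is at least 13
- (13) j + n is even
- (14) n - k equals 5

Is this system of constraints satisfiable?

Satisfiable

Try m = 2, n = 7, k = 2, j = 5, h = 6.
Check constraint 1: m + n = 9; constraint 6: j + k = 7. The remaining constraints are straightforward to verify.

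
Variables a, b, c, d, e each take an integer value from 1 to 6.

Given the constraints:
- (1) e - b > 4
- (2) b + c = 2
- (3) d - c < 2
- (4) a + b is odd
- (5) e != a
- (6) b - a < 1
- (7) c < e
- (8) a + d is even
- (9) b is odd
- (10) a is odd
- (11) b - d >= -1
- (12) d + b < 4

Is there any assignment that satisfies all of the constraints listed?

Unsatisfiable

Constraint 10 makes a odd and constraint 9 makes b odd, so a + b must be even. Constraint 4 says a + b is odd — contradiction.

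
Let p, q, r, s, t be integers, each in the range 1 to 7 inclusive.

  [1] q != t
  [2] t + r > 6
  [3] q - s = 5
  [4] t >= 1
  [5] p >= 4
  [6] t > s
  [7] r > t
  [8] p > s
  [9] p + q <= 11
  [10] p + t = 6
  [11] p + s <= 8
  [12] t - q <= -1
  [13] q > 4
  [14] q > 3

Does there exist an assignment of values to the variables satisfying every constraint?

Satisfiable

Take p = 4, q = 6, r = 6, s = 1, t = 2. Then constraint 2: t + r = 8; constraint 3: q - s = 5, and every other listed constraint is also met.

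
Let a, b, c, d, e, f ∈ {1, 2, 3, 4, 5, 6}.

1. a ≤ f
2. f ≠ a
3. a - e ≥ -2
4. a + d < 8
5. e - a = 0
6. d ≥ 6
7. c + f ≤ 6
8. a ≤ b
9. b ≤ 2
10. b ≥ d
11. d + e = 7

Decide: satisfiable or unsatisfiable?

From constraints 6 and 10: b ≥ d and d ≥ 6, so b ≥ 6. From constraint 9: b ≤ 2. But 2 < 6, so no value of b works.

Unsatisfiable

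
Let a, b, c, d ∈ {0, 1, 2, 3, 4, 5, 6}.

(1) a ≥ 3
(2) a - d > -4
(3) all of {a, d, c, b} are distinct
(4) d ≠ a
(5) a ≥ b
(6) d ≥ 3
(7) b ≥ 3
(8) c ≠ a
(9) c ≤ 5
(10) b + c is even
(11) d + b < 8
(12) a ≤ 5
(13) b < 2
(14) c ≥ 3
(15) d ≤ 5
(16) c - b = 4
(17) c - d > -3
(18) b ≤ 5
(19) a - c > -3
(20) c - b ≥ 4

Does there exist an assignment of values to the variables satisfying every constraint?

Unsatisfiable

Constraints 1, 6, 7, 9, 12, 14, 15, and 18 confine each of a, d, c, b to the 3 values {3, …, 5}.
Constraint 3 requires all 4 of them to be distinct, but only 3 values are available — impossible by the pigeonhole principle.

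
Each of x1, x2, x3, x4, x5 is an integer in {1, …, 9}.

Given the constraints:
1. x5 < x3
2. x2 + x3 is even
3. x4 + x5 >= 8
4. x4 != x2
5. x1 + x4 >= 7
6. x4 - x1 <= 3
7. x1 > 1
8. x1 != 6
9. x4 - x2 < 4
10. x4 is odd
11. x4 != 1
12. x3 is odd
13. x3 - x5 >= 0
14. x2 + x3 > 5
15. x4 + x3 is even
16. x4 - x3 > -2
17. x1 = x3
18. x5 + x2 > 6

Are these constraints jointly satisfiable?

Setting (x1, x2, x3, x4, x5) = (5, 3, 5, 5, 4) satisfies everything: constraint 3: x4 + x5 = 9; constraint 5: x1 + x4 = 10; constraint 6: x4 - x1 = 0, and the others follow.

Satisfiable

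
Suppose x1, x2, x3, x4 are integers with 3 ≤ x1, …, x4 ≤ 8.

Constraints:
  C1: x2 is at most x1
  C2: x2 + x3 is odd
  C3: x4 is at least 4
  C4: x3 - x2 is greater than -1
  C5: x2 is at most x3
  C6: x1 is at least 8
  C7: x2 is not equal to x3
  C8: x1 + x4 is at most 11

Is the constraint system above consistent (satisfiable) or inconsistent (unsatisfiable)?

Unsatisfiable

From constraint 6: x1 ≥ 8. From constraint 3: x4 ≥ 4. Hence x1 + x4 ≥ 12. But constraint 8 requires x1 + x4 ≤ 11, and 11 < 12. Contradiction.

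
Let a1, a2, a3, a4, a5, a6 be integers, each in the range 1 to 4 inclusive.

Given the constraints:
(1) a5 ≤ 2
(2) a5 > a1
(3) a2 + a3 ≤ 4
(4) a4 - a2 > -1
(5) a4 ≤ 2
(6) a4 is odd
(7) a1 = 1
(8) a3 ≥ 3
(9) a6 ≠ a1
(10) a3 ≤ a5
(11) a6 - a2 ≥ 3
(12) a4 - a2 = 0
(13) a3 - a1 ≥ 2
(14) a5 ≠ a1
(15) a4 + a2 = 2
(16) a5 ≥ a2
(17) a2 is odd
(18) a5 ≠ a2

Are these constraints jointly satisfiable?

From constraints 8 and 10: a5 ≥ a3 and a3 ≥ 3, so a5 ≥ 3. From constraint 1: a5 ≤ 2. But 2 < 3, so no value of a5 works.

Unsatisfiable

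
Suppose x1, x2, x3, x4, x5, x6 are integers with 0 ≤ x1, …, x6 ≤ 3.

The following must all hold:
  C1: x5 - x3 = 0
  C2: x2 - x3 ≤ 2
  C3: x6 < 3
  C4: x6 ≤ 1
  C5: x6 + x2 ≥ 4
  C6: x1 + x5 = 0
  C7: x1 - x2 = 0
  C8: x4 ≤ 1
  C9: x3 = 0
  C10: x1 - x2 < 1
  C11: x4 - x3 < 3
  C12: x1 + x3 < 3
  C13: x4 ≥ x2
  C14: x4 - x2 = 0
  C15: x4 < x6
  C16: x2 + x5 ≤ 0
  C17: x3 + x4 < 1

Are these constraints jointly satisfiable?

From constraint 4: x6 ≤ 1. From constraints 8 and 13: x2 ≤ x4 ≤ 1. Hence x6 + x2 ≤ 2. But constraint 5 requires x6 + x2 ≥ 4, and 4 > 2. Contradiction.

Unsatisfiable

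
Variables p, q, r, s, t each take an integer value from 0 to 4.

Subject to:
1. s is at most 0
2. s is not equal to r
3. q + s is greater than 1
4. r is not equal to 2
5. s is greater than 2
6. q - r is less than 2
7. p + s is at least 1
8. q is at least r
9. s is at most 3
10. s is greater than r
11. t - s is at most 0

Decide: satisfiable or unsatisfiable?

From constraint 5: s ≥ 3. From constraint 1: s ≤ 0. But 0 < 3, so no value of s works.

Unsatisfiable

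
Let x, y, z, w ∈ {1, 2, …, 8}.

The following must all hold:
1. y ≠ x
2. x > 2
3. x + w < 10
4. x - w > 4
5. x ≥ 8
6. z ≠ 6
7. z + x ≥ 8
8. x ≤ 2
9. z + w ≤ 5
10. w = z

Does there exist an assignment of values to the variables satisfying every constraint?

Unsatisfiable

From constraint 5: x ≥ 8. From constraint 8: x ≤ 2. But 2 < 8, so no value of x works.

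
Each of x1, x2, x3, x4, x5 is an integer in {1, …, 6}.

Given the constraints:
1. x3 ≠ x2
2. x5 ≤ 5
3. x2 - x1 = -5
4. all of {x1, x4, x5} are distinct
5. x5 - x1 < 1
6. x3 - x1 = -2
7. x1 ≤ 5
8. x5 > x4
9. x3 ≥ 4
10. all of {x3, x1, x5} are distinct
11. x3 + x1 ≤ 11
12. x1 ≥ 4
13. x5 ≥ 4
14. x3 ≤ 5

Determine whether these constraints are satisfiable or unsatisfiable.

Constraints 2, 7, 9, 12, 13, and 14 confine each of x3, x1, x5 to the 2 values {4, 5}.
Constraint 10 requires all 3 of them to be distinct, but only 2 values are available — impossible by the pigeonhole principle.

Unsatisfiable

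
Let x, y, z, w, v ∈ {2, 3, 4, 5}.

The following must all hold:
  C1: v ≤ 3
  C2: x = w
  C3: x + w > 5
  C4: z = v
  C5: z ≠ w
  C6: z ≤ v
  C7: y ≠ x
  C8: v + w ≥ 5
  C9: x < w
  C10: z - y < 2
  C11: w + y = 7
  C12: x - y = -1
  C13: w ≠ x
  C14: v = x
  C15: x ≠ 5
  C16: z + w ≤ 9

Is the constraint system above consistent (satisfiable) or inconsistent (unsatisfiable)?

From constraints 2, 4, and 14, z = v = x = w, so z = w. But constraint 5 says z ≠ w. Contradiction.

Unsatisfiable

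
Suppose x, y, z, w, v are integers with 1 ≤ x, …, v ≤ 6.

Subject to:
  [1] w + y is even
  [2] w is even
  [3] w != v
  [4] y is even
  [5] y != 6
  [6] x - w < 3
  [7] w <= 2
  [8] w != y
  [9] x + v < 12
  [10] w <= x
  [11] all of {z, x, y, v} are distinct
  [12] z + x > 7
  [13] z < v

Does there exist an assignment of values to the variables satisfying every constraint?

The assignment x = 3, y = 4, z = 5, w = 2, v = 6 works:
  constraint 6 holds since x - w = 1.
  constraint 9 holds since x + v = 9.
The rest check out directly.

Satisfiable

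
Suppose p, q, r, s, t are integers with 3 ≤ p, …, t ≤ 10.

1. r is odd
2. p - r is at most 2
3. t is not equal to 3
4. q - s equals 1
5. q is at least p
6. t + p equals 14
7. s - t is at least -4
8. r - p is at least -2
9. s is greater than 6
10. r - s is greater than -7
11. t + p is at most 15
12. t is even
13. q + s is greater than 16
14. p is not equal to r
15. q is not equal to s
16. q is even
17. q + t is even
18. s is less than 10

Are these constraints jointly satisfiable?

One satisfying assignment is p = 4, q = 10, r = 3, s = 9, t = 10.
For the less obvious constraints — constraint 2: p - r = 1; constraint 4: q - s = 1 — and the others hold by inspection.

Satisfiable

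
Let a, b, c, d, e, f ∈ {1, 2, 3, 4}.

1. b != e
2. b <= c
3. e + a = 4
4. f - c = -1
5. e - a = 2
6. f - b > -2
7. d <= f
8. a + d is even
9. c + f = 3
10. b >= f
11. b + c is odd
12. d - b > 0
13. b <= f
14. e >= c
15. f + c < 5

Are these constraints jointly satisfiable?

Unsatisfiable

Constraints 7, 10, and 12 give f ≤ b, b < d, d ≤ f. Chaining: f ≤ b < d ≤ f, which forces f < f — impossible.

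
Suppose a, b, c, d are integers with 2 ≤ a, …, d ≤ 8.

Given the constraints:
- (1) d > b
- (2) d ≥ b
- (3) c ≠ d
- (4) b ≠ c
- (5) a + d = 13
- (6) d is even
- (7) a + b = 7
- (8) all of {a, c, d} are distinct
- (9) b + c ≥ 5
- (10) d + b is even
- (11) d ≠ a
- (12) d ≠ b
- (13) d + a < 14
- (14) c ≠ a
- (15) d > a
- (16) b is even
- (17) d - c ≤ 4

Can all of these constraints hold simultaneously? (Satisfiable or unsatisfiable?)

Take a = 5, b = 2, c = 6, d = 8. Then constraint 5: a + d = 13; constraint 7: a + b = 7, and every other listed constraint is also met.

Satisfiable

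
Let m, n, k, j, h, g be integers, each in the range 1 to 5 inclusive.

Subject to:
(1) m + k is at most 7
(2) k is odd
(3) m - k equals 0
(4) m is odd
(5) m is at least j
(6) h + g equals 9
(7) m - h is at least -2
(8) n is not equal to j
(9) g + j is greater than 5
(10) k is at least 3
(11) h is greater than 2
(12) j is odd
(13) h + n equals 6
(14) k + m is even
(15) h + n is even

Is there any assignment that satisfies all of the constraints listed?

Satisfiable

Try m = 3, n = 1, k = 3, j = 3, h = 5, g = 4.
Check constraint 1: m + k = 6; constraint 3: m - k = 0; constraint 6: h + g = 9. The remaining constraints are straightforward to verify.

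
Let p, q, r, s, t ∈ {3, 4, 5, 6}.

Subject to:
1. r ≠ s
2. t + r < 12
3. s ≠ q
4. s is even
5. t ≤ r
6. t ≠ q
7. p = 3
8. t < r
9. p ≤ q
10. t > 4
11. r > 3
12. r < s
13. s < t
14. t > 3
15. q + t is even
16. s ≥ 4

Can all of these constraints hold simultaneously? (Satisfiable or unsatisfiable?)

Constraints 8, 12, and 13 give r < s, s < t, t < r. Chaining: r < s < t < r, which forces r < r — impossible.

Unsatisfiable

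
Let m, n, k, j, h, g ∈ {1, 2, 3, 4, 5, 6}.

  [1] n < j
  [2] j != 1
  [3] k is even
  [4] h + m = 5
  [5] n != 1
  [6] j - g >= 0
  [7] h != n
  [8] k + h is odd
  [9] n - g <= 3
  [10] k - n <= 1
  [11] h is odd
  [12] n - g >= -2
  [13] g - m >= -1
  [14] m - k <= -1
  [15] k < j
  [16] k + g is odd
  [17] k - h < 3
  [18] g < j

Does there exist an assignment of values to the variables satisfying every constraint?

Satisfiable

One satisfying assignment is m = 2, n = 4, k = 4, j = 5, h = 3, g = 3.
For the less obvious constraints — constraint 4: h + m = 5; constraint 6: j - g = 2 — and the others hold by inspection.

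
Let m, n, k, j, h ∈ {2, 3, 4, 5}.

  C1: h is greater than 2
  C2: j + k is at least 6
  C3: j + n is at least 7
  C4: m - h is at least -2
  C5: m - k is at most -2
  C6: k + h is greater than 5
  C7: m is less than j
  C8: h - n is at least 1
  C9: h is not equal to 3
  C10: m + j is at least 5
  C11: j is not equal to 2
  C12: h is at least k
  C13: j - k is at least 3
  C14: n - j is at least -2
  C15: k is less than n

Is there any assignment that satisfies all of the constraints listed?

Unsatisfiable

Constraints 4, 5, 8, 13, and 14 give k − m ≥ 2, m − h ≥ -2, h − n ≥ 1, n − j ≥ -2, j − k ≥ 3.
Adding all 5 inequalities: the left sides telescope to 0, and the right sides sum to 2 + (-2) + 1 + (-2) + 3 = 2. So 0 ≥ 2, which is false.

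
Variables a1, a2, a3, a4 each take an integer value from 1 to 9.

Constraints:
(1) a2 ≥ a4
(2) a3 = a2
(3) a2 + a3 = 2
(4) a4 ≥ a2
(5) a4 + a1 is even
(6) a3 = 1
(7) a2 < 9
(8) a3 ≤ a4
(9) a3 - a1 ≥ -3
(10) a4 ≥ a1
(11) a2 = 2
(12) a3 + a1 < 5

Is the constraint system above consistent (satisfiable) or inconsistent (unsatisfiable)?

Constraint 6 fixes a3 = 1 and constraint 11 fixes a2 = 2, but constraint 2 requires a3 = a2. Since 1 ≠ 2, contradiction.

Unsatisfiable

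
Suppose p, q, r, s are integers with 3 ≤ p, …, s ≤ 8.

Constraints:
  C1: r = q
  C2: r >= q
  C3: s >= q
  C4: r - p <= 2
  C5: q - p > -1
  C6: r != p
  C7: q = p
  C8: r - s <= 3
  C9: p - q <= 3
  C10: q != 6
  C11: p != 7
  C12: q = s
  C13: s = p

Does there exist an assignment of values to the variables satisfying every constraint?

Unsatisfiable

From constraints 1, 12, and 13, r = q = s = p, so r = p. But constraint 6 says r ≠ p. Contradiction.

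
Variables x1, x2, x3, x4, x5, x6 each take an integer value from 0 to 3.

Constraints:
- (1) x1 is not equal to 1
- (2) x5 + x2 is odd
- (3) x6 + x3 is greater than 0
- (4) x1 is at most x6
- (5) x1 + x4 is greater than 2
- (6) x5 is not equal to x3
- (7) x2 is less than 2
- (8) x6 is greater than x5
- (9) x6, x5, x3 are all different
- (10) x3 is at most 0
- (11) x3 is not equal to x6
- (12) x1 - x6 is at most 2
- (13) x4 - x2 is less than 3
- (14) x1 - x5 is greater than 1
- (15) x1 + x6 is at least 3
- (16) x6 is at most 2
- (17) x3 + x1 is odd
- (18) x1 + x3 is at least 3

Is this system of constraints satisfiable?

Unsatisfiable

From constraints 4 and 16: x1 ≤ x6 ≤ 2. From constraint 10: x3 ≤ 0. Hence x1 + x3 ≤ 2. But constraint 18 requires x1 + x3 ≥ 3, and 3 > 2. Contradiction.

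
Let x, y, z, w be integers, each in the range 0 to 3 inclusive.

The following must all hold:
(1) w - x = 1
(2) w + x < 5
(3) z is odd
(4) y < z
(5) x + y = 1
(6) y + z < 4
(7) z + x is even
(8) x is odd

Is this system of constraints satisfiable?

Satisfiable

Try x = 1, y = 0, z = 1, w = 2.
Check constraint 1: w - x = 1; constraint 2: w + x = 3; constraint 5: x + y = 1. The remaining constraints are straightforward to verify.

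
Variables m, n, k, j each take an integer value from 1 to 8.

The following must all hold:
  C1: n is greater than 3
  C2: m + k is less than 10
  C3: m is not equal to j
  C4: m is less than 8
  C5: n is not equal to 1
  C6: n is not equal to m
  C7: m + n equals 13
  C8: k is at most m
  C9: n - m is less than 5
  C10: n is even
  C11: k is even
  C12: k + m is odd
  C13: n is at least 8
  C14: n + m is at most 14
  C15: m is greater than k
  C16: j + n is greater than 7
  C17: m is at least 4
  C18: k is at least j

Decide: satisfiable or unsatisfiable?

Try m = 5, n = 8, k = 2, j = 2.
Check constraint 2: m + k = 7; constraint 7: m + n = 13. The remaining constraints are straightforward to verify.

Satisfiable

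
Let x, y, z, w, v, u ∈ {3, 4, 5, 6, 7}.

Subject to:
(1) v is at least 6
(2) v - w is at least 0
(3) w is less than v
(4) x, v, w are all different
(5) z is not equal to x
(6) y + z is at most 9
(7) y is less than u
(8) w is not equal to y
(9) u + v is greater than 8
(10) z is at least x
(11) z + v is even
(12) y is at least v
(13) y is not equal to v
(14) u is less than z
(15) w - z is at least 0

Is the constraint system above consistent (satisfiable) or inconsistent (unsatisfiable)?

Unsatisfiable

Constraints 2, 7, 12, 14, and 15 give z ≤ w, w ≤ v, v ≤ y, y < u, u < z. Chaining: z ≤ w ≤ v ≤ y < u < z, which forces z < z — impossible.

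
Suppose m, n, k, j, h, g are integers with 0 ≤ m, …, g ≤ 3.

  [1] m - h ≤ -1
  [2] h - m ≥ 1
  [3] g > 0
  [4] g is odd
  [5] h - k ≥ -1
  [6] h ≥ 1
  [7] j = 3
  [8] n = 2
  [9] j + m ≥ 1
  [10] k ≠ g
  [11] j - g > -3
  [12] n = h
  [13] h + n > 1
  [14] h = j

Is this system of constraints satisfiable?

Constraint 8 fixes n = 2 and constraint 7 fixes j = 3. Constraints 12 and 14 give n = h = j, so n = j. But 2 ≠ 3 — contradiction.

Unsatisfiable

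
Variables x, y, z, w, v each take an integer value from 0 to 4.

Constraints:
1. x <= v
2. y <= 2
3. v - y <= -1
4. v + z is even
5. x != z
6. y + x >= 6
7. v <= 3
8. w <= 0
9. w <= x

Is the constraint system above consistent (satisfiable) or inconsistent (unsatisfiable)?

Unsatisfiable

From constraint 2: y ≤ 2. From constraints 1 and 7: x ≤ v ≤ 3. Hence y + x ≤ 5. But constraint 6 requires y + x ≥ 6, and 6 > 5. Contradiction.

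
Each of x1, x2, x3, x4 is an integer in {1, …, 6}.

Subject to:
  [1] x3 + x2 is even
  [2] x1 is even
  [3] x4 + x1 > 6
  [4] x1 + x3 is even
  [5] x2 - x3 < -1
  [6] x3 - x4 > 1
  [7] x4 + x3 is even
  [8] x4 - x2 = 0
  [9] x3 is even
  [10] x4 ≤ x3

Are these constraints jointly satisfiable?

Satisfiable

Try x1 = 6, x2 = 2, x3 = 6, x4 = 2.
Check constraint 3: x4 + x1 = 8; constraint 5: x2 - x3 = -4. The remaining constraints are straightforward to verify.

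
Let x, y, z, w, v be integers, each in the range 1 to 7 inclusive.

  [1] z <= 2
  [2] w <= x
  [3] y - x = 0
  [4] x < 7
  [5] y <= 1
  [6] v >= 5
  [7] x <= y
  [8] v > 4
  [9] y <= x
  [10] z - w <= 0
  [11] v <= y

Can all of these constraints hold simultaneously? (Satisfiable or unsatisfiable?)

From constraints 6 and 11: y ≥ v and v ≥ 5, so y ≥ 5. From constraint 5: y ≤ 1. But 1 < 5, so no value of y works.

Unsatisfiable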